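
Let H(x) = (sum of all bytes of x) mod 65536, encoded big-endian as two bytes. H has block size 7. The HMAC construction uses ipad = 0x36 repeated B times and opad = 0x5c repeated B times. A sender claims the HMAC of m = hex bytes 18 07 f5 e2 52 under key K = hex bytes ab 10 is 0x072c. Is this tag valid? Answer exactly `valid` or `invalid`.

invalid

Key hex bytes ab 10 is 2 bytes ≤ B = 7; zero-pad to 7 bytes: K' = ab 10 00 00 00 00 00.
K' ⊕ ipad = 9d 26 36 36 36 36 36; K' ⊕ opad = f7 4c 5c 5c 5c 5c 5c.
Inner hash: sum = 157+38+54+54+54+54+54+24+7+245+226+82 = 1049 → 04 19.
Outer hash (recomputed tag): sum = 247+76+92+92+92+92+92+4+25 = 812 → 03 2c.
Recomputed tag = 032c; claimed = 072c → mismatch.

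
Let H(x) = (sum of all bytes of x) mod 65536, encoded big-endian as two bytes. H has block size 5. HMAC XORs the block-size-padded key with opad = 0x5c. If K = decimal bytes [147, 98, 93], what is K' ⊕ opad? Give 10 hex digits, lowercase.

cf3e015c5c

Key decimal bytes [147, 98, 93] = 93 62 5d is 3 bytes ≤ B = 5; zero-pad to 5 bytes: K' = 93 62 5d 00 00.
XOR each byte with 0x5c: 93⊕5c=cf, 62⊕5c=3e, 5d⊕5c=01, 00⊕5c=5c, 00⊕5c=5c.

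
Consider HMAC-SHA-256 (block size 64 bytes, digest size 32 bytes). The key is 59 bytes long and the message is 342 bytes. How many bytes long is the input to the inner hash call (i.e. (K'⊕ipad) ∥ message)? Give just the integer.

406

Key is 59 ≤ 64 bytes, zero-padded: |K'| = 64.
Inner input = (K'⊕ipad) ∥ m → 64 + 342 = 406 bytes.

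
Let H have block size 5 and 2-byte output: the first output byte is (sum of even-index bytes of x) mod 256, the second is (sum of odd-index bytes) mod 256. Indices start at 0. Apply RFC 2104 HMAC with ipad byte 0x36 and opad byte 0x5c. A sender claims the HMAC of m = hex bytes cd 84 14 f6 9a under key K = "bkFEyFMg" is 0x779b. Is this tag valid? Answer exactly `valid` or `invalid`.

invalid

Key "bkFEyFMg" = 62 6b 46 45 79 46 4d 67 is 8 bytes > B = 5, so hash it first: H(key) = 6e 5d, then zero-pad to 5 bytes: K' = 6e 5d 00 00 00.
K' ⊕ ipad = 58 6b 36 36 36; K' ⊕ opad = 32 01 5c 5c 5c.
Inner hash: even-index sum = 574 mod 256 = 62; odd-index sum = 540 mod 256 = 28 → 3e 1c.
Outer hash (recomputed tag): even-index sum = 262 mod 256 = 6; odd-index sum = 155 mod 256 = 155 → 06 9b.
Recomputed tag = 069b; claimed = 779b → mismatch.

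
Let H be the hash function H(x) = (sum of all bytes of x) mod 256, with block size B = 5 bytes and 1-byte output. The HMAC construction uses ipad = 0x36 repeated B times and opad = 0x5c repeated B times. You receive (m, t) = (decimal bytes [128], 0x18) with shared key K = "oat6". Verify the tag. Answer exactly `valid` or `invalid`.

Key "oat6" = 6f 61 74 36 is 4 bytes ≤ B = 5; zero-pad to 5 bytes: K' = 6f 61 74 36 00.
K' ⊕ ipad = 59 57 42 00 36; K' ⊕ opad = 33 3d 28 6a 5c.
Inner hash: sum = 89+87+66+0+54+128 = 424; mod 256 = 168 → a8.
Outer hash (recomputed tag): sum = 51+61+40+106+92+168 = 518; mod 256 = 6 → 06.
Recomputed tag = 06; claimed = 18 → mismatch.

invalid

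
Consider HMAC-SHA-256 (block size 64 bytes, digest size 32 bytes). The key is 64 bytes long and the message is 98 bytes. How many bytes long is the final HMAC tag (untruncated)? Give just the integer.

The tag is one SHA-256 digest: 32 bytes.

32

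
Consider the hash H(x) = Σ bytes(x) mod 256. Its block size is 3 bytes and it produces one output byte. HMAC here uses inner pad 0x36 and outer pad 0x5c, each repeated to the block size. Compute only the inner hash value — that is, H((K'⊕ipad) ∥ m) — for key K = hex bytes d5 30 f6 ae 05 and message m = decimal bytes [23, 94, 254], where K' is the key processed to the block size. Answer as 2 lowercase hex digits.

77

Key hex bytes d5 30 f6 ae 05 is 5 bytes > B = 3, so hash it first: H(key) = ae, then zero-pad to 3 bytes: K' = ae 00 00.
K' ⊕ ipad = 98 36 36.
Inner input = 98 36 36 ∥ 17 5e fe.
Inner hash: sum = 152+54+54+23+94+254 = 631; mod 256 = 119 → 77.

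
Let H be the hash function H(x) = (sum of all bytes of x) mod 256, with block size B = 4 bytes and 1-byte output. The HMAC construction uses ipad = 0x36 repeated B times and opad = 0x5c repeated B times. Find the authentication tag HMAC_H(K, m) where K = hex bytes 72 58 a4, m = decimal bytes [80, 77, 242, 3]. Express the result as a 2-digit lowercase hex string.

92

Key hex bytes 72 58 a4 is 3 bytes ≤ B = 4; zero-pad to 4 bytes: K' = 72 58 a4 00.
K' ⊕ ipad = 44 6e 92 36.  K' ⊕ opad = 2e 04 f8 5c.
Inner input = (K'⊕ipad) ∥ m = 44 6e 92 36 ∥ 50 4d f2 03.
Inner hash: sum = 68+110+146+54+80+77+242+3 = 780; mod 256 = 12 → 0c.
Outer input = (K'⊕opad) ∥ inner = 2e 04 f8 5c ∥ 0c.
Outer hash (tag): sum = 46+4+248+92+12 = 402; mod 256 = 146 → 92.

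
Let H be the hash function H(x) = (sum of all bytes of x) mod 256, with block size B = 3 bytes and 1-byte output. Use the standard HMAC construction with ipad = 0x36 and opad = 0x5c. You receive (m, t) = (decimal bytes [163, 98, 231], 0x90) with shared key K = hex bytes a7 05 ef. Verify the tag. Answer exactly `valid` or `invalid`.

Key hex bytes a7 05 ef is exactly B = 3 bytes: K' = a7 05 ef.
K' ⊕ ipad = 91 33 d9; K' ⊕ opad = fb 59 b3.
Inner hash: sum = 145+51+217+163+98+231 = 905; mod 256 = 137 → 89.
Outer hash (recomputed tag): sum = 251+89+179+137 = 656; mod 256 = 144 → 90.
Recomputed tag = 90; claimed = 90 → match.

valid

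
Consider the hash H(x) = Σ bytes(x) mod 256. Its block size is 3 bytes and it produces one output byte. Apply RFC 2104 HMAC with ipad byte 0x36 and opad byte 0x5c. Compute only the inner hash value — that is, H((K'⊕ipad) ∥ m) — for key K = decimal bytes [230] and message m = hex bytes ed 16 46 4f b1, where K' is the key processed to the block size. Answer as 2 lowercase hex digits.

Key decimal bytes [230] = e6 is 1 byte ≤ B = 3; zero-pad to 3 bytes: K' = e6 00 00.
K' ⊕ ipad = d0 36 36.
Inner input = d0 36 36 ∥ ed 16 46 4f b1.
Inner hash: sum = 208+54+54+237+22+70+79+177 = 901; mod 256 = 133 → 85.

85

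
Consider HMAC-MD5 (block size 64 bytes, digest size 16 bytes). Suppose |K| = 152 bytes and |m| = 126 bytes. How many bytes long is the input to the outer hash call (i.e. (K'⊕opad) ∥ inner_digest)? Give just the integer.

Key is 152 > 64 bytes, so it is hashed to 16 bytes then zero-padded to 64: |K'| = 64.
Outer input = (K'⊕opad) ∥ H(inner) → 64 + 16 = 80 bytes.

80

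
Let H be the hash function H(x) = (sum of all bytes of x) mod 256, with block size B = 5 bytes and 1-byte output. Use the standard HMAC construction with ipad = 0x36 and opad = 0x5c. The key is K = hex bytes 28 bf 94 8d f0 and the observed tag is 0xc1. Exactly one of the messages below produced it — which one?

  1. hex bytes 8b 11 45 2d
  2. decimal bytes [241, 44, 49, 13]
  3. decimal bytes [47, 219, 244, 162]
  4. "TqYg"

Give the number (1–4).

Key hex bytes 28 bf 94 8d f0 is exactly B = 5 bytes: K' = 28 bf 94 8d f0.
K' ⊕ ipad = 1e 89 a2 bb c6; K' ⊕ opad = 74 e3 c8 d1 ac.
m1: inner = H(1e 89 a2 bb c6 8b 11 45 2d) = d8; tag = H(74 e3 c8 d1 ac d8) = 74
m2: inner = H(1e 89 a2 bb c6 f1 2c 31 0d) = 25; tag = H(74 e3 c8 d1 ac 25) = c1 ← matches
m3: inner = H(1e 89 a2 bb c6 2f db f4 a2) = 6a; tag = H(74 e3 c8 d1 ac 6a) = 06
m4: inner = H(1e 89 a2 bb c6 54 71 59 67) = 4f; tag = H(74 e3 c8 d1 ac 4f) = eb

2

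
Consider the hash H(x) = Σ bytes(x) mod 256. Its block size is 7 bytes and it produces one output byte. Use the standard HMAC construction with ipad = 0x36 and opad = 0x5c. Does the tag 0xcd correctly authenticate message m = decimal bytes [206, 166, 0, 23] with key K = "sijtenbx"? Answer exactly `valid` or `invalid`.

Key "sijtenbx" = 73 69 6a 74 65 6e 62 78 is 8 bytes > B = 7, so hash it first: H(key) = 67, then zero-pad to 7 bytes: K' = 67 00 00 00 00 00 00.
K' ⊕ ipad = 51 36 36 36 36 36 36; K' ⊕ opad = 3b 5c 5c 5c 5c 5c 5c.
Inner hash: sum = 81+54+54+54+54+54+54+206+166+0+23 = 800; mod 256 = 32 → 20.
Outer hash (recomputed tag): sum = 59+92+92+92+92+92+92+32 = 643; mod 256 = 131 → 83.
Recomputed tag = 83; claimed = cd → mismatch.

invalid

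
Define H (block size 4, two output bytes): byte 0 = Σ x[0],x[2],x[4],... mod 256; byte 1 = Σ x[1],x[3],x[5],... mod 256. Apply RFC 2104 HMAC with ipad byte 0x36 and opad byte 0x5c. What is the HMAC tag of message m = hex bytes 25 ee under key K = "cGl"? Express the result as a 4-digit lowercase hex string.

430c

Key "cGl" = 63 47 6c is 3 bytes ≤ B = 4; zero-pad to 4 bytes: K' = 63 47 6c 00.
K' ⊕ ipad = 55 71 5a 36.  K' ⊕ opad = 3f 1b 30 5c.
Inner input = (K'⊕ipad) ∥ m = 55 71 5a 36 ∥ 25 ee.
Inner hash: even-index sum = 212 mod 256 = 212; odd-index sum = 405 mod 256 = 149 → d4 95.
Outer input = (K'⊕opad) ∥ inner = 3f 1b 30 5c ∥ d4 95.
Outer hash (tag): even-index sum = 323 mod 256 = 67; odd-index sum = 268 mod 256 = 12 → 43 0c.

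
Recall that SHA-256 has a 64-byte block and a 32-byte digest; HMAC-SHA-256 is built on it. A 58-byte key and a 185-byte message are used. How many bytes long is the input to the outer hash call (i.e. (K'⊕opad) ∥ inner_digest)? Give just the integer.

Key is 58 ≤ 64 bytes, zero-padded: |K'| = 64.
Outer input = (K'⊕opad) ∥ H(inner) → 64 + 32 = 96 bytes.

96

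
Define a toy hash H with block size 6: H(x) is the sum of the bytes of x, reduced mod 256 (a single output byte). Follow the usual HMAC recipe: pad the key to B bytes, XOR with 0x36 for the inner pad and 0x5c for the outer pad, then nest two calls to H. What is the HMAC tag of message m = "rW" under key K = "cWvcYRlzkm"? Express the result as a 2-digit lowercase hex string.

0d

Key "cWvcYRlzkm" = 63 57 76 63 59 52 6c 7a 6b 6d is 10 bytes > B = 6, so hash it first: H(key) = fc, then zero-pad to 6 bytes: K' = fc 00 00 00 00 00.
K' ⊕ ipad = ca 36 36 36 36 36.  K' ⊕ opad = a0 5c 5c 5c 5c 5c.
Inner input = (K'⊕ipad) ∥ m = ca 36 36 36 36 36 ∥ 72 57.
Inner hash: sum = 202+54+54+54+54+54+114+87 = 673; mod 256 = 161 → a1.
Outer input = (K'⊕opad) ∥ inner = a0 5c 5c 5c 5c 5c ∥ a1.
Outer hash (tag): sum = 160+92+92+92+92+92+161 = 781; mod 256 = 13 → 0d.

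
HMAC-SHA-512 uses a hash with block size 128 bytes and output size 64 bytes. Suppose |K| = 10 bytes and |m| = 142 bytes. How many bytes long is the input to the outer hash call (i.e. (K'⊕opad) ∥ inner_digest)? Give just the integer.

192

Key is 10 ≤ 128 bytes, zero-padded: |K'| = 128.
Outer input = (K'⊕opad) ∥ H(inner) → 128 + 64 = 192 bytes.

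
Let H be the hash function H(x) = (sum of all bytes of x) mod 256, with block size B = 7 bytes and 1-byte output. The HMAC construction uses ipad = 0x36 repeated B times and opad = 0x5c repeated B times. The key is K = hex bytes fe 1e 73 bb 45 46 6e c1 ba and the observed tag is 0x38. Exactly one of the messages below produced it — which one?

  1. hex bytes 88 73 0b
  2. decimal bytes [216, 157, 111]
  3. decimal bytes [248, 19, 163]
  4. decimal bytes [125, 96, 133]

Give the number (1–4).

4

Key hex bytes fe 1e 73 bb 45 46 6e c1 ba is 9 bytes > B = 7, so hash it first: H(key) = be, then zero-pad to 7 bytes: K' = be 00 00 00 00 00 00.
K' ⊕ ipad = 88 36 36 36 36 36 36; K' ⊕ opad = e2 5c 5c 5c 5c 5c 5c.
m1: inner = H(88 36 36 36 36 36 36 88 73 0b) = d2; tag = H(e2 5c 5c 5c 5c 5c 5c d2) = dc
m2: inner = H(88 36 36 36 36 36 36 d8 9d 6f) = b0; tag = H(e2 5c 5c 5c 5c 5c 5c b0) = ba
m3: inner = H(88 36 36 36 36 36 36 f8 13 a3) = 7a; tag = H(e2 5c 5c 5c 5c 5c 5c 7a) = 84
m4: inner = H(88 36 36 36 36 36 36 7d 60 85) = 2e; tag = H(e2 5c 5c 5c 5c 5c 5c 2e) = 38 ← matches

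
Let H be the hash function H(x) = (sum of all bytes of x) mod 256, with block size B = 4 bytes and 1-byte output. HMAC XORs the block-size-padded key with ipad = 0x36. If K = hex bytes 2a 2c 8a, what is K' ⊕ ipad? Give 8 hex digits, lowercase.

Key hex bytes 2a 2c 8a is 3 bytes ≤ B = 4; zero-pad to 4 bytes: K' = 2a 2c 8a 00.
XOR each byte with 0x36: 2a⊕36=1c, 2c⊕36=1a, 8a⊕36=bc, 00⊕36=36.

1c1abc36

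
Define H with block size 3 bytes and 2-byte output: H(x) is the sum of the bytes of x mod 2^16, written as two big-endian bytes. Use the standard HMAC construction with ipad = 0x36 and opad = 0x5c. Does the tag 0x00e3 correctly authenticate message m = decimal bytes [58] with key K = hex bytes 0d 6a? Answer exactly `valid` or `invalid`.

Key hex bytes 0d 6a is 2 bytes ≤ B = 3; zero-pad to 3 bytes: K' = 0d 6a 00.
K' ⊕ ipad = 3b 5c 36; K' ⊕ opad = 51 36 5c.
Inner hash: sum = 59+92+54+58 = 263 → 01 07.
Outer hash (recomputed tag): sum = 81+54+92+1+7 = 235 → 00 eb.
Recomputed tag = 00eb; claimed = 00e3 → mismatch.

invalid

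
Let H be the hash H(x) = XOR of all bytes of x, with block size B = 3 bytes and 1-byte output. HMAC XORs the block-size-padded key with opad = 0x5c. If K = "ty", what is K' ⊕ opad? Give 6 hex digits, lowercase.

28255c

Key "ty" = 74 79 is 2 bytes ≤ B = 3; zero-pad to 3 bytes: K' = 74 79 00.
XOR each byte with 0x5c: 74⊕5c=28, 79⊕5c=25, 00⊕5c=5c.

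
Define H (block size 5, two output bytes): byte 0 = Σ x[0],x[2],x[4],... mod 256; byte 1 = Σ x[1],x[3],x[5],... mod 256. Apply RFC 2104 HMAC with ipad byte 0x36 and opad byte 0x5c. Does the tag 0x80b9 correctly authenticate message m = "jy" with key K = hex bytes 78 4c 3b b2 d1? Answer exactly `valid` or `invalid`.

Key hex bytes 78 4c 3b b2 d1 is exactly B = 5 bytes: K' = 78 4c 3b b2 d1.
K' ⊕ ipad = 4e 7a 0d 84 e7; K' ⊕ opad = 24 10 67 ee 8d.
Inner hash: even-index sum = 443 mod 256 = 187; odd-index sum = 360 mod 256 = 104 → bb 68.
Outer hash (recomputed tag): even-index sum = 384 mod 256 = 128; odd-index sum = 441 mod 256 = 185 → 80 b9.
Recomputed tag = 80b9; claimed = 80b9 → match.

valid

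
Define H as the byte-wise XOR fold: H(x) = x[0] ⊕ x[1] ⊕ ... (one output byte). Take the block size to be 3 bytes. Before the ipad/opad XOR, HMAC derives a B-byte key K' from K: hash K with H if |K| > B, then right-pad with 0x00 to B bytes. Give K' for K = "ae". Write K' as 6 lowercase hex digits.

616500

Key "ae" = 61 65 is 2 bytes ≤ B = 3; zero-pad to 3 bytes: K' = 61 65 00.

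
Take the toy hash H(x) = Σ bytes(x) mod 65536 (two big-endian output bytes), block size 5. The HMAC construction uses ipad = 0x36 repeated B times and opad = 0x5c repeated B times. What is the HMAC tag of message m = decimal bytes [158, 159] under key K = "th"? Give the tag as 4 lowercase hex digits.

01f1

Key "th" = 74 68 is 2 bytes ≤ B = 5; zero-pad to 5 bytes: K' = 74 68 00 00 00.
K' ⊕ ipad = 42 5e 36 36 36.  K' ⊕ opad = 28 34 5c 5c 5c.
Inner input = (K'⊕ipad) ∥ m = 42 5e 36 36 36 ∥ 9e 9f.
Inner hash: sum = 66+94+54+54+54+158+159 = 639 → 02 7f.
Outer input = (K'⊕opad) ∥ inner = 28 34 5c 5c 5c ∥ 02 7f.
Outer hash (tag): sum = 40+52+92+92+92+2+127 = 497 → 01 f1.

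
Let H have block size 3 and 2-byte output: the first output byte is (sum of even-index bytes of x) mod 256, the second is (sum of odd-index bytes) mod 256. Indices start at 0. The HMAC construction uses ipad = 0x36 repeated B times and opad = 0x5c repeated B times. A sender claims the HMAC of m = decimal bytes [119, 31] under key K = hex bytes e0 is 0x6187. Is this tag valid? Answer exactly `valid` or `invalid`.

Key hex bytes e0 is 1 byte ≤ B = 3; zero-pad to 3 bytes: K' = e0 00 00.
K' ⊕ ipad = d6 36 36; K' ⊕ opad = bc 5c 5c.
Inner hash: even-index sum = 299 mod 256 = 43; odd-index sum = 173 mod 256 = 173 → 2b ad.
Outer hash (recomputed tag): even-index sum = 453 mod 256 = 197; odd-index sum = 135 mod 256 = 135 → c5 87.
Recomputed tag = c587; claimed = 6187 → mismatch.

invalid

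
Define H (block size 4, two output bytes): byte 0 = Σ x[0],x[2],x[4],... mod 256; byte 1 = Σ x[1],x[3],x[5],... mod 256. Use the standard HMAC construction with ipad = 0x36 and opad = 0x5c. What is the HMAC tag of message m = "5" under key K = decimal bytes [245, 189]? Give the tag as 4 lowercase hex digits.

33fe

Key decimal bytes [245, 189] = f5 bd is 2 bytes ≤ B = 4; zero-pad to 4 bytes: K' = f5 bd 00 00.
K' ⊕ ipad = c3 8b 36 36.  K' ⊕ opad = a9 e1 5c 5c.
Inner input = (K'⊕ipad) ∥ m = c3 8b 36 36 ∥ 35.
Inner hash: even-index sum = 302 mod 256 = 46; odd-index sum = 193 mod 256 = 193 → 2e c1.
Outer input = (K'⊕opad) ∥ inner = a9 e1 5c 5c ∥ 2e c1.
Outer hash (tag): even-index sum = 307 mod 256 = 51; odd-index sum = 510 mod 256 = 254 → 33 fe.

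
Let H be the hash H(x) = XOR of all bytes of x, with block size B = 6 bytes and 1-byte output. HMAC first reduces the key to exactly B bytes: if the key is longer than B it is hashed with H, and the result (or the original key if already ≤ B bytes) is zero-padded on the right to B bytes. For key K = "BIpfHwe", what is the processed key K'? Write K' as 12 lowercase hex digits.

470000000000

|K| = 7 > B = 6, so first hash the key.
H(K): XOR 42⊕49⊕70⊕66⊕48⊕77⊕65 = 47.
Zero-pad H(K) = 47 to 6 bytes: K' = 47 00 00 00 00 00.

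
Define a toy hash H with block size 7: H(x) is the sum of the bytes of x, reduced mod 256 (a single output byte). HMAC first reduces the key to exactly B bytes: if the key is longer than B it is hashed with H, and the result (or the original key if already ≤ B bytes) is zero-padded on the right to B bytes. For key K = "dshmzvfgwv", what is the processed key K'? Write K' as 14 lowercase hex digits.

|K| = 10 > B = 7, so first hash the key.
H(K): sum = 100+115+104+109+122+118+102+103+119+118 = 1110; mod 256 = 86 → 56.
Zero-pad H(K) = 56 to 7 bytes: K' = 56 00 00 00 00 00 00.

56000000000000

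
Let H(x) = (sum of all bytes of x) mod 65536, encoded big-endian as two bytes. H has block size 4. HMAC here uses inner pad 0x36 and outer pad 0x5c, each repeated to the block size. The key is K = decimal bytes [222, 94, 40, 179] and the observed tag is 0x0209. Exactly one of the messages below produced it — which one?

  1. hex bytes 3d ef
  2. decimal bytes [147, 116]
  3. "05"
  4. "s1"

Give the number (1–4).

1

Key decimal bytes [222, 94, 40, 179] = de 5e 28 b3 is exactly B = 4 bytes: K' = de 5e 28 b3.
K' ⊕ ipad = e8 68 1e 85; K' ⊕ opad = 82 02 74 ef.
m1: inner = H(e8 68 1e 85 3d ef) = 03 1f; tag = H(82 02 74 ef 03 1f) = 0209 ← matches
m2: inner = H(e8 68 1e 85 93 74) = 02 fa; tag = H(82 02 74 ef 02 fa) = 02e3
m3: inner = H(e8 68 1e 85 30 35) = 02 58; tag = H(82 02 74 ef 02 58) = 0241
m4: inner = H(e8 68 1e 85 73 31) = 02 97; tag = H(82 02 74 ef 02 97) = 0280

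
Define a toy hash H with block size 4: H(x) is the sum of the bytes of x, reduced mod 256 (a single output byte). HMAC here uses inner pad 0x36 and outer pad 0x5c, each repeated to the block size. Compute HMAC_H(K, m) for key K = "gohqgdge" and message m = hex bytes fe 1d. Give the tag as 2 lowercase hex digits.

Key "gohqgdge" = 67 6f 68 71 67 64 67 65 is 8 bytes > B = 4, so hash it first: H(key) = 46, then zero-pad to 4 bytes: K' = 46 00 00 00.
K' ⊕ ipad = 70 36 36 36.  K' ⊕ opad = 1a 5c 5c 5c.
Inner input = (K'⊕ipad) ∥ m = 70 36 36 36 ∥ fe 1d.
Inner hash: sum = 112+54+54+54+254+29 = 557; mod 256 = 45 → 2d.
Outer input = (K'⊕opad) ∥ inner = 1a 5c 5c 5c ∥ 2d.
Outer hash (tag): sum = 26+92+92+92+45 = 347; mod 256 = 91 → 5b.

5b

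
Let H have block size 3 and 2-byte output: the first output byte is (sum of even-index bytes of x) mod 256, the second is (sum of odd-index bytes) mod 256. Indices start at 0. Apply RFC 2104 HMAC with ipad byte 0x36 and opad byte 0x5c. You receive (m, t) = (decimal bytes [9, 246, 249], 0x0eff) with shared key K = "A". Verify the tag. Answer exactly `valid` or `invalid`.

Key "A" = 41 is 1 byte ≤ B = 3; zero-pad to 3 bytes: K' = 41 00 00.
K' ⊕ ipad = 77 36 36; K' ⊕ opad = 1d 5c 5c.
Inner hash: even-index sum = 419 mod 256 = 163; odd-index sum = 312 mod 256 = 56 → a3 38.
Outer hash (recomputed tag): even-index sum = 177 mod 256 = 177; odd-index sum = 255 mod 256 = 255 → b1 ff.
Recomputed tag = b1ff; claimed = 0eff → mismatch.

invalid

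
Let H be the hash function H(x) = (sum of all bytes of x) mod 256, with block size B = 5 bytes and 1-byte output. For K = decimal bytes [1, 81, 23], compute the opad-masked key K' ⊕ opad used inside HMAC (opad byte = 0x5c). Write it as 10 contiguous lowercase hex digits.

5d0d4b5c5c

Key decimal bytes [1, 81, 23] = 01 51 17 is 3 bytes ≤ B = 5; zero-pad to 5 bytes: K' = 01 51 17 00 00.
XOR each byte with 0x5c: 01⊕5c=5d, 51⊕5c=0d, 17⊕5c=4b, 00⊕5c=5c, 00⊕5c=5c.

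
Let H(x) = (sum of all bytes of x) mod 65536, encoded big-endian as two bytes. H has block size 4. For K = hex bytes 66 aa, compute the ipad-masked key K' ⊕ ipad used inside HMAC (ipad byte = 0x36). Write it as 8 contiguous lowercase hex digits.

Key hex bytes 66 aa is 2 bytes ≤ B = 4; zero-pad to 4 bytes: K' = 66 aa 00 00.
XOR each byte with 0x36: 66⊕36=50, aa⊕36=9c, 00⊕36=36, 00⊕36=36.

509c3636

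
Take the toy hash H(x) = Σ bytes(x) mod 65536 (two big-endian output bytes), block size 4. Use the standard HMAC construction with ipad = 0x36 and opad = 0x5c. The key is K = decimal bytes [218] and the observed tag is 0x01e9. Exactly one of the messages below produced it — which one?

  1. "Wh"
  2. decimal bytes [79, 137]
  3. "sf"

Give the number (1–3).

Key decimal bytes [218] = da is 1 byte ≤ B = 4; zero-pad to 4 bytes: K' = da 00 00 00.
K' ⊕ ipad = ec 36 36 36; K' ⊕ opad = 86 5c 5c 5c.
m1: inner = H(ec 36 36 36 57 68) = 02 4d; tag = H(86 5c 5c 5c 02 4d) = 01e9 ← matches
m2: inner = H(ec 36 36 36 4f 89) = 02 66; tag = H(86 5c 5c 5c 02 66) = 0202
m3: inner = H(ec 36 36 36 73 66) = 02 67; tag = H(86 5c 5c 5c 02 67) = 0203

1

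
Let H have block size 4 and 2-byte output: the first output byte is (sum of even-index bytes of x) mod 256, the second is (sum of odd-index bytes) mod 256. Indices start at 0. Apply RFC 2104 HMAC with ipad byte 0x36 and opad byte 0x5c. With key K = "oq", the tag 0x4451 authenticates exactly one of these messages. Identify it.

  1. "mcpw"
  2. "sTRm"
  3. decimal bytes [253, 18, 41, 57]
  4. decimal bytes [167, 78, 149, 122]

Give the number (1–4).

3

Key "oq" = 6f 71 is 2 bytes ≤ B = 4; zero-pad to 4 bytes: K' = 6f 71 00 00.
K' ⊕ ipad = 59 47 36 36; K' ⊕ opad = 33 2d 5c 5c.
m1: inner = H(59 47 36 36 6d 63 70 77) = 6c 57; tag = H(33 2d 5c 5c 6c 57) = fbe0
m2: inner = H(59 47 36 36 73 54 52 6d) = 54 3e; tag = H(33 2d 5c 5c 54 3e) = e3c7
m3: inner = H(59 47 36 36 fd 12 29 39) = b5 c8; tag = H(33 2d 5c 5c b5 c8) = 4451 ← matches
m4: inner = H(59 47 36 36 a7 4e 95 7a) = cb 45; tag = H(33 2d 5c 5c cb 45) = 5ace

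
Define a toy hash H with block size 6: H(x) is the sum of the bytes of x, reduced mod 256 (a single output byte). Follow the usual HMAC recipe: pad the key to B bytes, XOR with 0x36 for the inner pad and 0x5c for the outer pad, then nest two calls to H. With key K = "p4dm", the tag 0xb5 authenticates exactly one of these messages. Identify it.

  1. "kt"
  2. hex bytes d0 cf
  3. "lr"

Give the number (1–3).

Key "p4dm" = 70 34 64 6d is 4 bytes ≤ B = 6; zero-pad to 6 bytes: K' = 70 34 64 6d 00 00.
K' ⊕ ipad = 46 02 52 5b 36 36; K' ⊕ opad = 2c 68 38 31 5c 5c.
m1: inner = H(46 02 52 5b 36 36 6b 74) = 40; tag = H(2c 68 38 31 5c 5c 40) = f5
m2: inner = H(46 02 52 5b 36 36 d0 cf) = 00; tag = H(2c 68 38 31 5c 5c 00) = b5 ← matches
m3: inner = H(46 02 52 5b 36 36 6c 72) = 3f; tag = H(2c 68 38 31 5c 5c 3f) = f4

2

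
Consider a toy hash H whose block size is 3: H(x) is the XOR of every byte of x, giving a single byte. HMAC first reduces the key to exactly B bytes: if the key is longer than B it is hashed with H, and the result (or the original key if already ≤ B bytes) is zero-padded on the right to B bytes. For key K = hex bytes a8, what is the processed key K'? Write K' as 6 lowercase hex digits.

a80000

Key hex bytes a8 is 1 byte ≤ B = 3; zero-pad to 3 bytes: K' = a8 00 00.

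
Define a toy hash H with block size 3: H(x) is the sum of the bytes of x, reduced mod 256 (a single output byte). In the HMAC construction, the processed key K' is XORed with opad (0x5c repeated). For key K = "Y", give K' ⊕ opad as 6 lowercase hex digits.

055c5c

Key "Y" = 59 is 1 byte ≤ B = 3; zero-pad to 3 bytes: K' = 59 00 00.
XOR each byte with 0x5c: 59⊕5c=05, 00⊕5c=5c, 00⊕5c=5c.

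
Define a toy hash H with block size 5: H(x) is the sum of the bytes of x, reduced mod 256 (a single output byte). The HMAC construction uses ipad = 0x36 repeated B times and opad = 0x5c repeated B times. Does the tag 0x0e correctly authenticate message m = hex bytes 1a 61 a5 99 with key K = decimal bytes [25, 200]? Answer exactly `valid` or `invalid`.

Key decimal bytes [25, 200] = 19 c8 is 2 bytes ≤ B = 5; zero-pad to 5 bytes: K' = 19 c8 00 00 00.
K' ⊕ ipad = 2f fe 36 36 36; K' ⊕ opad = 45 94 5c 5c 5c.
Inner hash: sum = 47+254+54+54+54+26+97+165+153 = 904; mod 256 = 136 → 88.
Outer hash (recomputed tag): sum = 69+148+92+92+92+136 = 629; mod 256 = 117 → 75.
Recomputed tag = 75; claimed = 0e → mismatch.

invalid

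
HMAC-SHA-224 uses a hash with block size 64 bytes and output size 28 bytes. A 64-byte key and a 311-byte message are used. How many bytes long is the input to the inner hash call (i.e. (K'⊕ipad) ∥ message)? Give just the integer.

Key is 64 ≤ 64 bytes, zero-padded: |K'| = 64.
Inner input = (K'⊕ipad) ∥ m → 64 + 311 = 375 bytes.

375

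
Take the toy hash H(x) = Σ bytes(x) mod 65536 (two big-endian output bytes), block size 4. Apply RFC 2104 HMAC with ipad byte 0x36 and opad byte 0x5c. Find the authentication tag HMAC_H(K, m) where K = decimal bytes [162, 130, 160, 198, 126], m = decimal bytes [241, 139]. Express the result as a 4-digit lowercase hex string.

Key decimal bytes [162, 130, 160, 198, 126] = a2 82 a0 c6 7e is 5 bytes > B = 4, so hash it first: H(key) = 03 08, then zero-pad to 4 bytes: K' = 03 08 00 00.
K' ⊕ ipad = 35 3e 36 36.  K' ⊕ opad = 5f 54 5c 5c.
Inner input = (K'⊕ipad) ∥ m = 35 3e 36 36 ∥ f1 8b.
Inner hash: sum = 53+62+54+54+241+139 = 603 → 02 5b.
Outer input = (K'⊕opad) ∥ inner = 5f 54 5c 5c ∥ 02 5b.
Outer hash (tag): sum = 95+84+92+92+2+91 = 456 → 01 c8.

01c8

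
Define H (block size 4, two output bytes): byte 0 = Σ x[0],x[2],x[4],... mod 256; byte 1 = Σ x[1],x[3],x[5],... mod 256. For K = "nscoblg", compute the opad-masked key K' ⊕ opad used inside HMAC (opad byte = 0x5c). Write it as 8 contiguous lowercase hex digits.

c6125c5c

Key "nscoblg" = 6e 73 63 6f 62 6c 67 is 7 bytes > B = 4, so hash it first: H(key) = 9a 4e, then zero-pad to 4 bytes: K' = 9a 4e 00 00.
XOR each byte with 0x5c: 9a⊕5c=c6, 4e⊕5c=12, 00⊕5c=5c, 00⊕5c=5c.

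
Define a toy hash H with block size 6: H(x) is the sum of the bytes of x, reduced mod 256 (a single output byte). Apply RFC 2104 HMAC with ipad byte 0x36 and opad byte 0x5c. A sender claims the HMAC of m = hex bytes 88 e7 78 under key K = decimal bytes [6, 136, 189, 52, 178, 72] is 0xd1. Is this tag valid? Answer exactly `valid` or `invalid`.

Key decimal bytes [6, 136, 189, 52, 178, 72] = 06 88 bd 34 b2 48 is exactly B = 6 bytes: K' = 06 88 bd 34 b2 48.
K' ⊕ ipad = 30 be 8b 02 84 7e; K' ⊕ opad = 5a d4 e1 68 ee 14.
Inner hash: sum = 48+190+139+2+132+126+136+231+120 = 1124; mod 256 = 100 → 64.
Outer hash (recomputed tag): sum = 90+212+225+104+238+20+100 = 989; mod 256 = 221 → dd.
Recomputed tag = dd; claimed = d1 → mismatch.

invalid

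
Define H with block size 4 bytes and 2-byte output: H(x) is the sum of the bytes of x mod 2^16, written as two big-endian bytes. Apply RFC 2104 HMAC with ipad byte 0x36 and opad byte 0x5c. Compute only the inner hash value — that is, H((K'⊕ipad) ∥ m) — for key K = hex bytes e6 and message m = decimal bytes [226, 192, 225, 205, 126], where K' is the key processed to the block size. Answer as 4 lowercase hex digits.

0540

Key hex bytes e6 is 1 byte ≤ B = 4; zero-pad to 4 bytes: K' = e6 00 00 00.
K' ⊕ ipad = d0 36 36 36.
Inner input = d0 36 36 36 ∥ e2 c0 e1 cd 7e.
Inner hash: sum = 208+54+54+54+226+192+225+205+126 = 1344 → 05 40.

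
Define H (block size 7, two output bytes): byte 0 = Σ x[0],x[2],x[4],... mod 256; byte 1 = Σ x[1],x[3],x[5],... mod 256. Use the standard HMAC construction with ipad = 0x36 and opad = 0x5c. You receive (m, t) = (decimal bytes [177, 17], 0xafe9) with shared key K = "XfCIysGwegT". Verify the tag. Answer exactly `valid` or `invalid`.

Key "XfCIysGwegT" = 58 66 43 49 79 73 47 77 65 67 54 is 11 bytes > B = 7, so hash it first: H(key) = 14 00, then zero-pad to 7 bytes: K' = 14 00 00 00 00 00 00.
K' ⊕ ipad = 22 36 36 36 36 36 36; K' ⊕ opad = 48 5c 5c 5c 5c 5c 5c.
Inner hash: even-index sum = 213 mod 256 = 213; odd-index sum = 339 mod 256 = 83 → d5 53.
Outer hash (recomputed tag): even-index sum = 431 mod 256 = 175; odd-index sum = 489 mod 256 = 233 → af e9.
Recomputed tag = afe9; claimed = afe9 → match.

valid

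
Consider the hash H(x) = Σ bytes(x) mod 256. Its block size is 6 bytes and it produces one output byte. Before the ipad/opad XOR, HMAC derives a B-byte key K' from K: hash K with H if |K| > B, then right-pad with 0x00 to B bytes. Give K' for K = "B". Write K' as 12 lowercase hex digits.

420000000000

Key "B" = 42 is 1 byte ≤ B = 6; zero-pad to 6 bytes: K' = 42 00 00 00 00 00.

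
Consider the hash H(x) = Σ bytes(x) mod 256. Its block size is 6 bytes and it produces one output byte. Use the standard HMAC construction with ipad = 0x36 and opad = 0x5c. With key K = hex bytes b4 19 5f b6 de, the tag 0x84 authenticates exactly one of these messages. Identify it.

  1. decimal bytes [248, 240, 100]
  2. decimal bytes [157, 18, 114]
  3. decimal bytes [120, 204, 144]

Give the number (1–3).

Key hex bytes b4 19 5f b6 de is 5 bytes ≤ B = 6; zero-pad to 6 bytes: K' = b4 19 5f b6 de 00.
K' ⊕ ipad = 82 2f 69 80 e8 36; K' ⊕ opad = e8 45 03 ea 82 5c.
m1: inner = H(82 2f 69 80 e8 36 f8 f0 64) = 04; tag = H(e8 45 03 ea 82 5c 04) = fc
m2: inner = H(82 2f 69 80 e8 36 9d 12 72) = d9; tag = H(e8 45 03 ea 82 5c d9) = d1
m3: inner = H(82 2f 69 80 e8 36 78 cc 90) = 8c; tag = H(e8 45 03 ea 82 5c 8c) = 84 ← matches

3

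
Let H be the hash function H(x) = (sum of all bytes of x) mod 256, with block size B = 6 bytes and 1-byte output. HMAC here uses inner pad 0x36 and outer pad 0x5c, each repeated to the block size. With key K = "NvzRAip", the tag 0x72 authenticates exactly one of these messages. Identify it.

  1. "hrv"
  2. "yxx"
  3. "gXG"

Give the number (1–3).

3

Key "NvzRAip" = 4e 76 7a 52 41 69 70 is 7 bytes > B = 6, so hash it first: H(key) = aa, then zero-pad to 6 bytes: K' = aa 00 00 00 00 00.
K' ⊕ ipad = 9c 36 36 36 36 36; K' ⊕ opad = f6 5c 5c 5c 5c 5c.
m1: inner = H(9c 36 36 36 36 36 68 72 76) = fa; tag = H(f6 5c 5c 5c 5c 5c fa) = bc
m2: inner = H(9c 36 36 36 36 36 79 78 78) = 13; tag = H(f6 5c 5c 5c 5c 5c 13) = d5
m3: inner = H(9c 36 36 36 36 36 67 58 47) = b0; tag = H(f6 5c 5c 5c 5c 5c b0) = 72 ← matches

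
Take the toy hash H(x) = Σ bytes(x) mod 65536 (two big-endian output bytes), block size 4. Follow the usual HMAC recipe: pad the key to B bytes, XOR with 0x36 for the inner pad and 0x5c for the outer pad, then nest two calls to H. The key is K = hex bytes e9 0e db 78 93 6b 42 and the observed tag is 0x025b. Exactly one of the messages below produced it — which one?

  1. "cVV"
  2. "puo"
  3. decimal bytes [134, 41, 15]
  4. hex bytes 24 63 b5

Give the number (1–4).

1

Key hex bytes e9 0e db 78 93 6b 42 is 7 bytes > B = 4, so hash it first: H(key) = 03 8a, then zero-pad to 4 bytes: K' = 03 8a 00 00.
K' ⊕ ipad = 35 bc 36 36; K' ⊕ opad = 5f d6 5c 5c.
m1: inner = H(35 bc 36 36 63 56 56) = 02 6c; tag = H(5f d6 5c 5c 02 6c) = 025b ← matches
m2: inner = H(35 bc 36 36 70 75 6f) = 02 b1; tag = H(5f d6 5c 5c 02 b1) = 02a0
m3: inner = H(35 bc 36 36 86 29 0f) = 02 1b; tag = H(5f d6 5c 5c 02 1b) = 020a
m4: inner = H(35 bc 36 36 24 63 b5) = 02 99; tag = H(5f d6 5c 5c 02 99) = 0288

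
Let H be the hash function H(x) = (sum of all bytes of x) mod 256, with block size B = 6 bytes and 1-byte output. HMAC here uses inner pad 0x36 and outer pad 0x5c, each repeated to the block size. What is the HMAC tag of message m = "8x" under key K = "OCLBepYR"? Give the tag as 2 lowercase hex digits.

Key "OCLBepYR" = 4f 43 4c 42 65 70 59 52 is 8 bytes > B = 6, so hash it first: H(key) = a0, then zero-pad to 6 bytes: K' = a0 00 00 00 00 00.
K' ⊕ ipad = 96 36 36 36 36 36.  K' ⊕ opad = fc 5c 5c 5c 5c 5c.
Inner input = (K'⊕ipad) ∥ m = 96 36 36 36 36 36 ∥ 38 78.
Inner hash: sum = 150+54+54+54+54+54+56+120 = 596; mod 256 = 84 → 54.
Outer input = (K'⊕opad) ∥ inner = fc 5c 5c 5c 5c 5c ∥ 54.
Outer hash (tag): sum = 252+92+92+92+92+92+84 = 796; mod 256 = 28 → 1c.

1c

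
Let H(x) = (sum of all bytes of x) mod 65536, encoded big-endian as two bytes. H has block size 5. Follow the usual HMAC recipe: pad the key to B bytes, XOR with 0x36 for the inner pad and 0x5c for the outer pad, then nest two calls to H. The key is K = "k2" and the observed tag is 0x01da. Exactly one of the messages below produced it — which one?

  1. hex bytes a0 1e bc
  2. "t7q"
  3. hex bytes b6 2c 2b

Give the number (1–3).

2

Key "k2" = 6b 32 is 2 bytes ≤ B = 5; zero-pad to 5 bytes: K' = 6b 32 00 00 00.
K' ⊕ ipad = 5d 04 36 36 36; K' ⊕ opad = 37 6e 5c 5c 5c.
m1: inner = H(5d 04 36 36 36 a0 1e bc) = 02 7d; tag = H(37 6e 5c 5c 5c 02 7d) = 0238
m2: inner = H(5d 04 36 36 36 74 37 71) = 02 1f; tag = H(37 6e 5c 5c 5c 02 1f) = 01da ← matches
m3: inner = H(5d 04 36 36 36 b6 2c 2b) = 02 10; tag = H(37 6e 5c 5c 5c 02 10) = 01cb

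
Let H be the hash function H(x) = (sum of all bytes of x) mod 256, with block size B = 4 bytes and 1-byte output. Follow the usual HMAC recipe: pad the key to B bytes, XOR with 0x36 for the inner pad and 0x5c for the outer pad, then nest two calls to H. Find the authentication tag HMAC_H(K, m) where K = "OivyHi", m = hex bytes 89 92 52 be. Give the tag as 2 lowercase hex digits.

53

Key "OivyHi" = 4f 69 76 79 48 69 is 6 bytes > B = 4, so hash it first: H(key) = 58, then zero-pad to 4 bytes: K' = 58 00 00 00.
K' ⊕ ipad = 6e 36 36 36.  K' ⊕ opad = 04 5c 5c 5c.
Inner input = (K'⊕ipad) ∥ m = 6e 36 36 36 ∥ 89 92 52 be.
Inner hash: sum = 110+54+54+54+137+146+82+190 = 827; mod 256 = 59 → 3b.
Outer input = (K'⊕opad) ∥ inner = 04 5c 5c 5c ∥ 3b.
Outer hash (tag): sum = 4+92+92+92+59 = 339; mod 256 = 83 → 53.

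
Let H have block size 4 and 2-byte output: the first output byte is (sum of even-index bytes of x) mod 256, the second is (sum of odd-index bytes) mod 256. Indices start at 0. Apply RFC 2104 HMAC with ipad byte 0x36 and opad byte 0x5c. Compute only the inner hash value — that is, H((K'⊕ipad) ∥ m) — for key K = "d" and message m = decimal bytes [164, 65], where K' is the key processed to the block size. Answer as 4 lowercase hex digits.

2cad

Key "d" = 64 is 1 byte ≤ B = 4; zero-pad to 4 bytes: K' = 64 00 00 00.
K' ⊕ ipad = 52 36 36 36.
Inner input = 52 36 36 36 ∥ a4 41.
Inner hash: even-index sum = 300 mod 256 = 44; odd-index sum = 173 mod 256 = 173 → 2c ad.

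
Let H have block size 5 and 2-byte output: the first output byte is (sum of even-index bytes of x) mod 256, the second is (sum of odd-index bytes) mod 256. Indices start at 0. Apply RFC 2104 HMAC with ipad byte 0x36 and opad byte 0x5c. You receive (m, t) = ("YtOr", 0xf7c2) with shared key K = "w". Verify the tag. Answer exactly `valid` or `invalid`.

Key "w" = 77 is 1 byte ≤ B = 5; zero-pad to 5 bytes: K' = 77 00 00 00 00.
K' ⊕ ipad = 41 36 36 36 36; K' ⊕ opad = 2b 5c 5c 5c 5c.
Inner hash: even-index sum = 403 mod 256 = 147; odd-index sum = 276 mod 256 = 20 → 93 14.
Outer hash (recomputed tag): even-index sum = 247 mod 256 = 247; odd-index sum = 331 mod 256 = 75 → f7 4b.
Recomputed tag = f74b; claimed = f7c2 → mismatch.

invalid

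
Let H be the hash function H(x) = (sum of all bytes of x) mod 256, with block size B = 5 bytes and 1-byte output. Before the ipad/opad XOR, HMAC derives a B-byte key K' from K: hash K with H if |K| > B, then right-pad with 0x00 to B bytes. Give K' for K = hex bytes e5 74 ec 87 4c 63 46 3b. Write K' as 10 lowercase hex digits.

fc00000000

|K| = 8 > B = 5, so first hash the key.
H(K): sum = 229+116+236+135+76+99+70+59 = 1020; mod 256 = 252 → fc.
Zero-pad H(K) = fc to 5 bytes: K' = fc 00 00 00 00.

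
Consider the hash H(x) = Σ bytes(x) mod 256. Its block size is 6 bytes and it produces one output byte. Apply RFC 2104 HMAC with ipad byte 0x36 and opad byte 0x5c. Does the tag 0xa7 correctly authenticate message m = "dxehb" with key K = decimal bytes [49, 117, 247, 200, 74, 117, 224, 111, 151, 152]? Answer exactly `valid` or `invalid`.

invalid

Key decimal bytes [49, 117, 247, 200, 74, 117, 224, 111, 151, 152] = 31 75 f7 c8 4a 75 e0 6f 97 98 is 10 bytes > B = 6, so hash it first: H(key) = a2, then zero-pad to 6 bytes: K' = a2 00 00 00 00 00.
K' ⊕ ipad = 94 36 36 36 36 36; K' ⊕ opad = fe 5c 5c 5c 5c 5c.
Inner hash: sum = 148+54+54+54+54+54+100+120+101+104+98 = 941; mod 256 = 173 → ad.
Outer hash (recomputed tag): sum = 254+92+92+92+92+92+173 = 887; mod 256 = 119 → 77.
Recomputed tag = 77; claimed = a7 → mismatch.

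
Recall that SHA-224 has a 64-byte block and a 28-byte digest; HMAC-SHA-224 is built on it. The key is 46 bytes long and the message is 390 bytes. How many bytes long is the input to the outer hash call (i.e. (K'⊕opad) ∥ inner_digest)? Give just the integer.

92

Key is 46 ≤ 64 bytes, zero-padded: |K'| = 64.
Outer input = (K'⊕opad) ∥ H(inner) → 64 + 28 = 92 bytes.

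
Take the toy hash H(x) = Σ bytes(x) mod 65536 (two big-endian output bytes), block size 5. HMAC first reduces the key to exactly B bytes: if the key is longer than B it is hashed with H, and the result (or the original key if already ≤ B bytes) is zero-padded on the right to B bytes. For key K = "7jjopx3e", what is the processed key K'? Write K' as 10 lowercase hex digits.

02fa000000

|K| = 8 > B = 5, so first hash the key.
H(K): sum = 55+106+106+111+112+120+51+101 = 762 → 02 fa.
Zero-pad H(K) = 02 fa to 5 bytes: K' = 02 fa 00 00 00.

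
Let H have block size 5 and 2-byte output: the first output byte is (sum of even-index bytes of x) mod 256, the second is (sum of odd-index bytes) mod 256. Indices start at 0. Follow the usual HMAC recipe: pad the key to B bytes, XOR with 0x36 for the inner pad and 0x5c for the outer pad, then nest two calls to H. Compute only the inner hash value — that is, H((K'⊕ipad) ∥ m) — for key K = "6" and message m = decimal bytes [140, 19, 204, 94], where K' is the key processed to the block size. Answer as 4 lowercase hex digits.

Key "6" = 36 is 1 byte ≤ B = 5; zero-pad to 5 bytes: K' = 36 00 00 00 00.
K' ⊕ ipad = 00 36 36 36 36.
Inner input = 00 36 36 36 36 ∥ 8c 13 cc 5e.
Inner hash: even-index sum = 221 mod 256 = 221; odd-index sum = 452 mod 256 = 196 → dd c4.

ddc4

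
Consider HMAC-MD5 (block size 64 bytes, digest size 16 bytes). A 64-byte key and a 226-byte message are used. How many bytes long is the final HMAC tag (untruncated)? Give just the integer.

The tag is one MD5 digest: 16 bytes.

16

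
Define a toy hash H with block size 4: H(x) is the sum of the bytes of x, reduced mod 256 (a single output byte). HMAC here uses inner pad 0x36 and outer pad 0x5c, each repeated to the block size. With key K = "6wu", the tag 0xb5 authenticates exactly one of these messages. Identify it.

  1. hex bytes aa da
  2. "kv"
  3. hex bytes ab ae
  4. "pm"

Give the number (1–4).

2

Key "6wu" = 36 77 75 is 3 bytes ≤ B = 4; zero-pad to 4 bytes: K' = 36 77 75 00.
K' ⊕ ipad = 00 41 43 36; K' ⊕ opad = 6a 2b 29 5c.
m1: inner = H(00 41 43 36 aa da) = 3e; tag = H(6a 2b 29 5c 3e) = 58
m2: inner = H(00 41 43 36 6b 76) = 9b; tag = H(6a 2b 29 5c 9b) = b5 ← matches
m3: inner = H(00 41 43 36 ab ae) = 13; tag = H(6a 2b 29 5c 13) = 2d
m4: inner = H(00 41 43 36 70 6d) = 97; tag = H(6a 2b 29 5c 97) = b1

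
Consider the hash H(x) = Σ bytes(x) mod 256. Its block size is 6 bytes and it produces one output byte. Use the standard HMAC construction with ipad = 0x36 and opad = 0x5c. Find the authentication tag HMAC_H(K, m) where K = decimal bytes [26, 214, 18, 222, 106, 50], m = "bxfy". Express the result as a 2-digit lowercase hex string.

Key decimal bytes [26, 214, 18, 222, 106, 50] = 1a d6 12 de 6a 32 is exactly B = 6 bytes: K' = 1a d6 12 de 6a 32.
K' ⊕ ipad = 2c e0 24 e8 5c 04.  K' ⊕ opad = 46 8a 4e 82 36 6e.
Inner input = (K'⊕ipad) ∥ m = 2c e0 24 e8 5c 04 ∥ 62 78 66 79.
Inner hash: sum = 44+224+36+232+92+4+98+120+102+121 = 1073; mod 256 = 49 → 31.
Outer input = (K'⊕opad) ∥ inner = 46 8a 4e 82 36 6e ∥ 31.
Outer hash (tag): sum = 70+138+78+130+54+110+49 = 629; mod 256 = 117 → 75.

75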